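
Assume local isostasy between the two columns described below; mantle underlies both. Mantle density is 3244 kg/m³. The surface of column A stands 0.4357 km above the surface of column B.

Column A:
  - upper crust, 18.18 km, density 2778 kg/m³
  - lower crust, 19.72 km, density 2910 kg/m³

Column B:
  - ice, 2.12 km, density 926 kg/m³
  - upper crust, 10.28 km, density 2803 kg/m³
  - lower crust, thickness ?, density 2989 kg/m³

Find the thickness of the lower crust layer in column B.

Take the compensation level at the base of the deeper column (depth z_c below the surface of column A) and equate Σ ρ_i t_i down to z_c; mantle fills any gap and the z_c terms cancel.
Column A: 18.18×2778 + 19.72×2910 + (z_c − 37.9)×3244
Column B: 0.4357×0 + 2.12×926 + 10.28×2803 + x×2989 + (z_c − 0.4357 − 12.4 − x)×3244
The z_c×3244 term appears on both sides and cancels. Collect the known terms of each column as K = Σ(ρt)_known − 3244 × (depth of known layers): K_A = 107889.24 − 3244×37.9 = −15058.36; K_B = 30777.96 − 3244×(0.4357 + 12.4) = −10861.0508.
Balance: K_A = K_B − x×(3244 − 2989), so x = (K_B − K_A)/(3244 − 2989) = 4197.31/255 = 16.5 km.

16.5 km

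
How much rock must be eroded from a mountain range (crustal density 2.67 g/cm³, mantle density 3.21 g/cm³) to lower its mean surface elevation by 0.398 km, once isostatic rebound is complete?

2.37 km

Net drop Δ = e − u = e − e ρ_c/ρ_m = e (ρ_m − ρ_c)/ρ_m.
e = Δ ρ_m/(ρ_m − ρ_c) = 0.398 km × 3.21/0.54 = 2.37 km.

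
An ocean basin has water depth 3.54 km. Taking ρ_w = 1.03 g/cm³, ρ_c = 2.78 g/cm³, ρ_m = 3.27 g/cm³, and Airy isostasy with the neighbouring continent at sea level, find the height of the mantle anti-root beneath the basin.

12.6 km

In Airy isostatic equilibrium: replacing crust with seawater at the top is compensated by replacing crust with mantle at the base: d (ρ_c − ρ_w) = a (ρ_m − ρ_c).
a = d (ρ_c − ρ_w)/(ρ_m − ρ_c) = 3.54 km × 1.75/0.49 = 12.6 km.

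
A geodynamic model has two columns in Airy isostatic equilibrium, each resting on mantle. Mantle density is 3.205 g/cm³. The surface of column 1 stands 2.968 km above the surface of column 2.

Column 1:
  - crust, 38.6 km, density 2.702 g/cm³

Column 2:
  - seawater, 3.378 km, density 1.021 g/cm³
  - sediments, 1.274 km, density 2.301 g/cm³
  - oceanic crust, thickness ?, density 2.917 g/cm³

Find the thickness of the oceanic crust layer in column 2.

Take the compensation level at the base of the deeper column (depth z_c below the surface of column 1) and equate Σ ρ_i t_i down to z_c; mantle fills any gap and the z_c terms cancel.
Column 1: 38.6×2.702 + (z_c − 38.6)×3.205
Column 2: 2.968×0 + 3.378×1.021 + 1.274×2.301 + x×2.917 + (z_c − 2.968 − 4.652 − x)×3.205
The z_c×3.205 term appears on both sides and cancels. Collect the known terms of each column as K = Σ(ρt)_known − 3.205 × (depth of known layers): K_1 = 104.2972 − 3.205×38.6 = −19.4158; K_2 = 6.380412 − 3.205×(2.968 + 4.652) = −18.041688.
Balance: K_1 = K_2 − x×(3.205 − 2.917), so x = (K_2 − K_1)/(3.205 − 2.917) = 1.37411/0.288 = 4.77 km.

4.77 km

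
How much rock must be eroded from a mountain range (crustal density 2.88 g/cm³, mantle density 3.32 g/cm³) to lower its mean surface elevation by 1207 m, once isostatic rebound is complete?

9110 m

Net drop Δ = e − u = e − e ρ_c/ρ_m = e (ρ_m − ρ_c)/ρ_m.
e = Δ ρ_m/(ρ_m − ρ_c) = 1207 m × 3.32/0.44 = 9110 m.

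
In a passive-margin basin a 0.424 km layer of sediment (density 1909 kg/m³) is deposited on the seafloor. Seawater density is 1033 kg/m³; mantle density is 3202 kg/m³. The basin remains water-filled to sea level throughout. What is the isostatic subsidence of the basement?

Submarine loading: the sediment displaces seawater, and the subsidence is in turn flooded, so s (ρ_m − ρ_w) = t (ρ_sed − ρ_w).
s = 0.424 km × (1909 − 1033) / (3202 − 1033) = 0.171 km.

0.171 km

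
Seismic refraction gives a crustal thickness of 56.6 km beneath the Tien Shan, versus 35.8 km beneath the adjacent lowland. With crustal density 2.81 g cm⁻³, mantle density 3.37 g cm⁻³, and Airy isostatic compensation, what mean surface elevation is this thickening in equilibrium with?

3.46 km

Excess crust Δ = 56.6 km − 35.8 km = 20.8 km, split between elevation h and root r with h + r = Δ.
Airy balance ρ_c h = (ρ_m − ρ_c) r gives r = h ρ_c/(ρ_m − ρ_c), so h (1 + ρ_c/(ρ_m − ρ_c)) = Δ, i.e. h = Δ (ρ_m − ρ_c)/ρ_m.
h = 20.8 km × 0.56/3.37 = 3.46 km.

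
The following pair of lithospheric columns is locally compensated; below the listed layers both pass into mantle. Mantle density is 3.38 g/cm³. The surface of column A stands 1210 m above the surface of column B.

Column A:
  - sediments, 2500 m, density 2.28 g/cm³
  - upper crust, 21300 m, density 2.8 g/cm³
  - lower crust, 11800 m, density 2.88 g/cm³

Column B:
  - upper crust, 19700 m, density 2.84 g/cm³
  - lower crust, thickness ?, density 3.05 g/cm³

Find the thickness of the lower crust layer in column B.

Take the compensation level at the base of the deeper column (depth z_c below the surface of column A) and equate Σ ρ_i t_i down to z_c; mantle fills any gap and the z_c terms cancel.
Column A: 2500×2.28 + 21300×2.8 + 11800×2.88 + (z_c − 35600)×3.38
Column B: 1210×0 + 19700×2.84 + x×3.05 + (z_c − 1210 − 19700 − x)×3.38
The z_c×3.38 term appears on both sides and cancels. Collect the known terms of each column as K = Σ(ρt)_known − 3.38 × (depth of known layers): K_A = 99324 − 3.38×35600 = −21004; K_B = 55948 − 3.38×(1210 + 19700) = −14727.8.
Balance: K_A = K_B − x×(3.38 − 3.05), so x = (K_B − K_A)/(3.38 − 3.05) = 6276.2/0.33 = 19000 m.

19000 m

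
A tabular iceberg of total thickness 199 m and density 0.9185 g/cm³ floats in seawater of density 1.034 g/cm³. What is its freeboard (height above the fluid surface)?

Floating equilibrium: submerged depth d = t ρ_obj/ρ_fluid = 199 m × 0.9185/1.034 = 176.8 m.
Freeboard = t − d = 199 m − 176.8 m = 22.2 m.

22.2 m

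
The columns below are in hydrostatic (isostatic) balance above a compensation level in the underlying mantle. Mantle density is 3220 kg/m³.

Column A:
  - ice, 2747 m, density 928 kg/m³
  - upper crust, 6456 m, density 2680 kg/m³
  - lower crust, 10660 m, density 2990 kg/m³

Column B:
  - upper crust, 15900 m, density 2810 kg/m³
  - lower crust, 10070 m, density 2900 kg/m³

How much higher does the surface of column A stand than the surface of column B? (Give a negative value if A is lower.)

774 m

For any compensation level in the mantle, the mantle terms cancel and isostasy reduces to e = (Σt_A − Σt_B) − (Σ(ρt)_A − Σ(ρt)_B) / ρ_m.
Σt_A = 19863 m; Σt_B = 25970 m; Σ(ρt)_A = 51724696; Σ(ρt)_B = 73882000 (in m·kg/m³).
e = (19863 − 25970) − (51724696 − 73882000) / 3220 = 774 m.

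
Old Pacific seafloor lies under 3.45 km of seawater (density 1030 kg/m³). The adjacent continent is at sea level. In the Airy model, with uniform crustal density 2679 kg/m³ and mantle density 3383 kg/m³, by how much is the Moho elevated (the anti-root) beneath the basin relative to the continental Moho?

By Archimedes' principle applied to the lithosphere: replacing crust with seawater at the top is compensated by replacing crust with mantle at the base: d (ρ_c − ρ_w) = a (ρ_m − ρ_c).
a = d (ρ_c − ρ_w)/(ρ_m − ρ_c) = 3.45 km × 1649/704 = 8.08 km.

8.08 km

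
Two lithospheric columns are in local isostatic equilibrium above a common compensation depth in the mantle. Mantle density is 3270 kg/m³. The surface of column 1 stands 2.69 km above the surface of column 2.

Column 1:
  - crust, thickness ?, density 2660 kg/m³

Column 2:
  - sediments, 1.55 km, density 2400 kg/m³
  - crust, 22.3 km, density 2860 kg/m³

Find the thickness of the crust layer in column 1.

31.6 km

Take the compensation level at the base of the deeper column (depth z_c below the surface of column 1) and equate Σ ρ_i t_i down to z_c; mantle fills any gap and the z_c terms cancel.
Column 1: x×2660 + (z_c − 0 − x)×3270
Column 2: 2.69×0 + 1.55×2400 + 22.3×2860 + (z_c − 2.69 − 23.85)×3270
The z_c×3270 term appears on both sides and cancels. Collect the known terms of each column as K = Σ(ρt)_known − 3270 × (depth of known layers): K_1 = 0 − 3270×0 = 0; K_2 = 67498 − 3270×(2.69 + 23.85) = −19287.8.
Balance: K_1 − x×(3270 − 2660) = K_2, so x = (K_1 − K_2)/(3270 − 2660) = 19287.8/610 = 31.6 km.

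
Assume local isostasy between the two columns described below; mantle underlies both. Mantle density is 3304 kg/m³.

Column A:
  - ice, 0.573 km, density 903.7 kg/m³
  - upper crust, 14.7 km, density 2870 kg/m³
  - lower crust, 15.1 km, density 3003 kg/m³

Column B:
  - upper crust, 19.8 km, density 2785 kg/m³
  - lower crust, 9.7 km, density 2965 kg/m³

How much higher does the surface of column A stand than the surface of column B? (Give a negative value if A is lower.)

−0.383 km

For any compensation level in the mantle, the mantle terms cancel and isostasy reduces to e = (Σt_A − Σt_B) − (Σ(ρt)_A − Σ(ρt)_B) / ρ_m.
Σt_A = 30.373 km; Σt_B = 29.5 km; Σ(ρt)_A = 88052.1201; Σ(ρt)_B = 83903.5 (in km·kg/m³).
e = (30.373 − 29.5) − (88052.1201 − 83903.5) / 3304 = −0.383 km.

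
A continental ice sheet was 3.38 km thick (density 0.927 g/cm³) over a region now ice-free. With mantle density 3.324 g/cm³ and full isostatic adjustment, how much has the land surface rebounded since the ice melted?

0.943 km

Removing the load lets mantle flow back in; uplift u satisfies ρ_ice t = ρ_m u.
u = t ρ_ice/ρ_m = 3.38 km × 0.927/3.324 = 0.943 km.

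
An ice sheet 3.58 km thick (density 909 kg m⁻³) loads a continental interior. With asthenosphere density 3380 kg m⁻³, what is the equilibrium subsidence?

Balancing pressure at the compensation depth: the ice load ρ_ice t is balanced by mantle displaced below, ρ_m s.
s = t ρ_ice / ρ_m = 3.58 km × 909/3380 = 0.963 km.

0.963 km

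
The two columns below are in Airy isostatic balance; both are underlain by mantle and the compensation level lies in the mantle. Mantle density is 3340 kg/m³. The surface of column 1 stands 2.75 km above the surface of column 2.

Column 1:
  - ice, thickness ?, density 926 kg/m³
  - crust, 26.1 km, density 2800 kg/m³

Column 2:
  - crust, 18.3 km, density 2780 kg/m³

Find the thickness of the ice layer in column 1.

Take the compensation level at the base of the deeper column (depth z_c below the surface of column 1) and equate Σ ρ_i t_i down to z_c; mantle fills any gap and the z_c terms cancel.
Column 1: x×926 + 26.1×2800 + (z_c − 26.1 − x)×3340
Column 2: 2.75×0 + 18.3×2780 + (z_c − 2.75 − 18.3)×3340
The z_c×3340 term appears on both sides and cancels. Collect the known terms of each column as K = Σ(ρt)_known − 3340 × (depth of known layers): K_1 = 73080 − 3340×26.1 = −14094; K_2 = 50874 − 3340×(2.75 + 18.3) = −19433.
Balance: K_1 − x×(3340 − 926) = K_2, so x = (K_1 − K_2)/(3340 − 926) = 5339/2414 = 2.21 km.

2.21 km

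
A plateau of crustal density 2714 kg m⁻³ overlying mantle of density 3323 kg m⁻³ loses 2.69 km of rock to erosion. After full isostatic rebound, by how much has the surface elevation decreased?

0.493 km

Rebound u = e ρ_c/ρ_m = 2.69 km × 2714/3323 = 2.197 km.
Net surface drop = e − u = 2.69 km − 2.197 km = e (ρ_m − ρ_c)/ρ_m = 0.493 km.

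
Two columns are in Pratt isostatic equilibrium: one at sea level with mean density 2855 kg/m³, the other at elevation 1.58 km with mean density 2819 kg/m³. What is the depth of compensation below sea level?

ρ_ref D = ρ (D + h) → D (ρ_ref − ρ) = ρ h.
D = ρ h/(ρ_ref − ρ) = 2819 × 1.58 km/(2855 − 2819) = 124 km.

124 km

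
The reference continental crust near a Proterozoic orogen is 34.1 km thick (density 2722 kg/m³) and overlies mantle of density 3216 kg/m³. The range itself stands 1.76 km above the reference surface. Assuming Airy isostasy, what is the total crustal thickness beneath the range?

Root depth r = h ρ_c / (ρ_m − ρ_c) = 1.76 km × 2722 / 494 = 9.698 km.
Total thickness = T + h + r = 34.1 km + 1.76 km + 9.698 km = 45.6 km.

45.6 km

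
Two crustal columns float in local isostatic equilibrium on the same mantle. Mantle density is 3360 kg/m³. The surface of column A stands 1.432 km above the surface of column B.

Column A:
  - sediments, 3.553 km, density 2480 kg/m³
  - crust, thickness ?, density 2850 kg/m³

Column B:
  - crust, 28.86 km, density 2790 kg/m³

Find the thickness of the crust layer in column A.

Take the compensation level at the base of the deeper column (depth z_c below the surface of column A) and equate Σ ρ_i t_i down to z_c; mantle fills any gap and the z_c terms cancel.
Column A: 3.553×2480 + x×2850 + (z_c − 3.553 − x)×3360
Column B: 1.432×0 + 28.86×2790 + (z_c − 1.432 − 28.86)×3360
The z_c×3360 term appears on both sides and cancels. Collect the known terms of each column as K = Σ(ρt)_known − 3360 × (depth of known layers): K_A = 8811.44 − 3360×3.553 = −3126.64; K_B = 80519.4 − 3360×(1.432 + 28.86) = −21261.72.
Balance: K_A − x×(3360 − 2850) = K_B, so x = (K_A − K_B)/(3360 − 2850) = 18135.1/510 = 35.6 km.

35.6 km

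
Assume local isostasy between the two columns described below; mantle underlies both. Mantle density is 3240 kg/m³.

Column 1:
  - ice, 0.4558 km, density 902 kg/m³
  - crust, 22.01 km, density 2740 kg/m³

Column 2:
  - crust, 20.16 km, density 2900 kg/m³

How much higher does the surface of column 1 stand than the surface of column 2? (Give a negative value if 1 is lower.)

For any compensation level in the mantle, the mantle terms cancel and isostasy reduces to e = (Σt_1 − Σt_2) − (Σ(ρt)_1 − Σ(ρt)_2) / ρ_m.
Σt_1 = 22.4658 km; Σt_2 = 20.16 km; Σ(ρt)_1 = 60718.5316; Σ(ρt)_2 = 58464 (in km·kg/m³).
e = (22.4658 − 20.16) − (60718.5316 − 58464) / 3240 = 1.61 km.

1.61 km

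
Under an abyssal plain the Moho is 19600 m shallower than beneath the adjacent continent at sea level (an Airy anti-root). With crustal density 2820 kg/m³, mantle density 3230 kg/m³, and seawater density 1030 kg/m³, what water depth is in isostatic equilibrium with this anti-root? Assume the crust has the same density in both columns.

Replacing a thickness d of crust by seawater at the top must be balanced by replacing crust with mantle at the base: d (ρ_c − ρ_w) = a (ρ_m − ρ_c).
d = a (ρ_m − ρ_c)/(ρ_c − ρ_w) = 19600 m × 410/1790 = 4490 m.

4490 m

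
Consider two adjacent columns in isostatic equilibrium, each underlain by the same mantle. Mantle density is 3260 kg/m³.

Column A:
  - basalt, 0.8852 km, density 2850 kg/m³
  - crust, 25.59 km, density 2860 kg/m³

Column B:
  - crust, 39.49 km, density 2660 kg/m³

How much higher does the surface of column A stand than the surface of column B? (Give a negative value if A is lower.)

For any compensation level in the mantle, the mantle terms cancel and isostasy reduces to e = (Σt_A − Σt_B) − (Σ(ρt)_A − Σ(ρt)_B) / ρ_m.
Σt_A = 26.4752 km; Σt_B = 39.49 km; Σ(ρt)_A = 75710.22; Σ(ρt)_B = 105043.4 (in km·kg/m³).
e = (26.4752 − 39.49) − (75710.22 − 105043.4) / 3260 = −4.02 km.

−4.02 km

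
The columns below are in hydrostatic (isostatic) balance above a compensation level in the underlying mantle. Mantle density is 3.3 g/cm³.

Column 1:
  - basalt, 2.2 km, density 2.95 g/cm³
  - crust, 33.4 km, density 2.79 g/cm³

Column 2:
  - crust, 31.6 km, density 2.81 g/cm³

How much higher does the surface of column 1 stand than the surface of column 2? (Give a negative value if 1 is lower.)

0.703 km

For any compensation level in the mantle, the mantle terms cancel and isostasy reduces to e = (Σt_1 − Σt_2) − (Σ(ρt)_1 − Σ(ρt)_2) / ρ_m.
Σt_1 = 35.6 km; Σt_2 = 31.6 km; Σ(ρt)_1 = 99.676; Σ(ρt)_2 = 88.796 (in km·g/cm³).
e = (35.6 − 31.6) − (99.676 − 88.796) / 3.3 = 0.703 km.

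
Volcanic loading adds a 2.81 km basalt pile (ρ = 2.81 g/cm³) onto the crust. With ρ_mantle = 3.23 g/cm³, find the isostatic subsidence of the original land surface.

Subaerial loading: s = t ρ_load / ρ_m.
s = 2.81 km × 2.81/3.23 = 2.44 km.

2.44 km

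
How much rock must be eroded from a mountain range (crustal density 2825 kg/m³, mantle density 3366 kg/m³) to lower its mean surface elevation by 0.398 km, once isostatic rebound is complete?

Net drop Δ = e − u = e − e ρ_c/ρ_m = e (ρ_m − ρ_c)/ρ_m.
e = Δ ρ_m/(ρ_m − ρ_c) = 0.398 km × 3366/541 = 2.48 km.

2.48 km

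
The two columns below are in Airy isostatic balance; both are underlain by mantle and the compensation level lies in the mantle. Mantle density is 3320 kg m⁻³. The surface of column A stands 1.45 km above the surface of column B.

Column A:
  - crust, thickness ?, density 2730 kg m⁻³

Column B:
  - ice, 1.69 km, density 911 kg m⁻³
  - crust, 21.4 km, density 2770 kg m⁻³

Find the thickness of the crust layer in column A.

Take the compensation level at the base of the deeper column (depth z_c below the surface of column A) and equate Σ ρ_i t_i down to z_c; mantle fills any gap and the z_c terms cancel.
Column A: x×2730 + (z_c − 0 − x)×3320
Column B: 1.45×0 + 1.69×911 + 21.4×2770 + (z_c − 1.45 − 23.09)×3320
The z_c×3320 term appears on both sides and cancels. Collect the known terms of each column as K = Σ(ρt)_known − 3320 × (depth of known layers): K_A = 0 − 3320×0 = 0; K_B = 60817.59 − 3320×(1.45 + 23.09) = −20655.21.
Balance: K_A − x×(3320 − 2730) = K_B, so x = (K_A − K_B)/(3320 − 2730) = 20655.2/590 = 35 km.

35 km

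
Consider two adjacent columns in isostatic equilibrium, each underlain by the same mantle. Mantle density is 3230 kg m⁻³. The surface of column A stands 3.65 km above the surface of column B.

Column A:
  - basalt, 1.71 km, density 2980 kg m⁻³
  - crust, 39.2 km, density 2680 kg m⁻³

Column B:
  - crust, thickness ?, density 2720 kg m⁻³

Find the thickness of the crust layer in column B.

20 km

Take the compensation level at the base of the deeper column (depth z_c below the surface of column A) and equate Σ ρ_i t_i down to z_c; mantle fills any gap and the z_c terms cancel.
Column A: 1.71×2980 + 39.2×2680 + (z_c − 40.91)×3230
Column B: 3.65×0 + x×2720 + (z_c − 3.65 − 0 − x)×3230
The z_c×3230 term appears on both sides and cancels. Collect the known terms of each column as K = Σ(ρt)_known − 3230 × (depth of known layers): K_A = 110151.8 − 3230×40.91 = −21987.5; K_B = 0 − 3230×(3.65 + 0) = −11789.5.
Balance: K_A = K_B − x×(3230 − 2720), so x = (K_B − K_A)/(3230 − 2720) = 10198/510 = 20 km.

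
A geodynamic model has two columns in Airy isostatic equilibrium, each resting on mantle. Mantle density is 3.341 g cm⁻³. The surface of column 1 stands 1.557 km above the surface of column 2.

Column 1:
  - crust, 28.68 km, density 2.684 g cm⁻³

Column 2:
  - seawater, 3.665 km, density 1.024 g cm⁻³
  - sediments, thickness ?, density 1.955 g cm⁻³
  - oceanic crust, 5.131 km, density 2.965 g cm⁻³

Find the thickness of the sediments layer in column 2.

Take the compensation level at the base of the deeper column (depth z_c below the surface of column 1) and equate Σ ρ_i t_i down to z_c; mantle fills any gap and the z_c terms cancel.
Column 1: 28.68×2.684 + (z_c − 28.68)×3.341
Column 2: 1.557×0 + 3.665×1.024 + x×1.955 + 5.131×2.965 + (z_c − 1.557 − 8.796 − x)×3.341
The z_c×3.341 term appears on both sides and cancels. Collect the known terms of each column as K = Σ(ρt)_known − 3.341 × (depth of known layers): K_1 = 76.97712 − 3.341×28.68 = −18.84276; K_2 = 18.966375 − 3.341×(1.557 + 8.796) = −15.622998.
Balance: K_1 = K_2 − x×(3.341 − 1.955), so x = (K_2 − K_1)/(3.341 − 1.955) = 3.21976/1.386 = 2.32 km.

2.32 km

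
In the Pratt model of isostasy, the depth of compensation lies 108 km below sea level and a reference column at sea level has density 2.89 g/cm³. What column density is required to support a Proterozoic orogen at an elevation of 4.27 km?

Pratt balance: ρ_ref D = ρ (D + h).
ρ = ρ_ref D/(D + h) = 2.89 × 108 km/(108 km + 4.27 km) = 2.78 g/cm³.

2.78 g/cm³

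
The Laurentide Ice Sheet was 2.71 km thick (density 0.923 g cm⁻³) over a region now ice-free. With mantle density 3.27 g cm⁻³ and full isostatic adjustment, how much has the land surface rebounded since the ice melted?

Removing the load lets mantle flow back in; uplift u satisfies ρ_ice t = ρ_m u.
u = t ρ_ice/ρ_m = 2.71 km × 0.923/3.27 = 0.765 km.

0.765 km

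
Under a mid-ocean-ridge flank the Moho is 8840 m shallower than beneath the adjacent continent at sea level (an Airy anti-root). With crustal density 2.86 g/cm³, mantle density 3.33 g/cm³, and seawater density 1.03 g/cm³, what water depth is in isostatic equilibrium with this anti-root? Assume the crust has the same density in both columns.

2270 m

Replacing a thickness d of crust by seawater at the top must be balanced by replacing crust with mantle at the base: d (ρ_c − ρ_w) = a (ρ_m − ρ_c).
d = a (ρ_m − ρ_c)/(ρ_c − ρ_w) = 8840 m × 0.47/1.83 = 2270 m.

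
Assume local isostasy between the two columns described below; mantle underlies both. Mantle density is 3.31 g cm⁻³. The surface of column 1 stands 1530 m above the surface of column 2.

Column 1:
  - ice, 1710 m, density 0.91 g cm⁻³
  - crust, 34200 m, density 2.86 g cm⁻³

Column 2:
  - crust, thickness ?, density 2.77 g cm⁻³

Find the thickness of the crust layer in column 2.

Take the compensation level at the base of the deeper column (depth z_c below the surface of column 1) and equate Σ ρ_i t_i down to z_c; mantle fills any gap and the z_c terms cancel.
Column 1: 1710×0.91 + 34200×2.86 + (z_c − 35910)×3.31
Column 2: 1530×0 + x×2.77 + (z_c − 1530 − 0 − x)×3.31
The z_c×3.31 term appears on both sides and cancels. Collect the known terms of each column as K = Σ(ρt)_known − 3.31 × (depth of known layers): K_1 = 99368.1 − 3.31×35910 = −19494; K_2 = 0 − 3.31×(1530 + 0) = −5064.3.
Balance: K_1 = K_2 − x×(3.31 − 2.77), so x = (K_2 − K_1)/(3.31 − 2.77) = 14429.7/0.54 = 26700 m.

26700 m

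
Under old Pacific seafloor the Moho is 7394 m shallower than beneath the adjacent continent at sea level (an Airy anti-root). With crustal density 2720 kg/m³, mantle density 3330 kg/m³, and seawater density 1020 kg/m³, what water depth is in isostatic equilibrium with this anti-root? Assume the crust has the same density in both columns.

Replacing a thickness d of crust by seawater at the top must be balanced by replacing crust with mantle at the base: d (ρ_c − ρ_w) = a (ρ_m − ρ_c).
d = a (ρ_m − ρ_c)/(ρ_c − ρ_w) = 7394 m × 610/1700 = 2650 m.

2650 m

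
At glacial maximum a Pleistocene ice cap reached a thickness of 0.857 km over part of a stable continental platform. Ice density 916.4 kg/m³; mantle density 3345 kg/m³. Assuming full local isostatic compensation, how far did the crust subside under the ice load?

0.235 km

In Airy isostatic equilibrium: the ice load ρ_ice t is balanced by mantle displaced below, ρ_m s.
s = t ρ_ice / ρ_m = 0.857 km × 916.4/3345 = 0.235 km.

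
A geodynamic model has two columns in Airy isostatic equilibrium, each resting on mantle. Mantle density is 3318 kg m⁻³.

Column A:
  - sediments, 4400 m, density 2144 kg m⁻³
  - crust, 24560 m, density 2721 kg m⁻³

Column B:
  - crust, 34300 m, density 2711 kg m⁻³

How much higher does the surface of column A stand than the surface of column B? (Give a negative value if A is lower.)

For any compensation level in the mantle, the mantle terms cancel and isostasy reduces to e = (Σt_A − Σt_B) − (Σ(ρt)_A − Σ(ρt)_B) / ρ_m.
Σt_A = 28960 m; Σt_B = 34300 m; Σ(ρt)_A = 76261360; Σ(ρt)_B = 92987300 (in m·kg m⁻³).
e = (28960 − 34300) − (76261360 − 92987300) / 3318 = −299 m.

−299 m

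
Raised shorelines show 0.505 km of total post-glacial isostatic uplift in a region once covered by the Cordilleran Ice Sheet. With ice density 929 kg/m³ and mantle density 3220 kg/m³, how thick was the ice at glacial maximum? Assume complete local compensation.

1.75 km

u = t ρ_ice/ρ_m → t = u ρ_m/ρ_ice = 0.505 km × 3220/929 = 1.75 km.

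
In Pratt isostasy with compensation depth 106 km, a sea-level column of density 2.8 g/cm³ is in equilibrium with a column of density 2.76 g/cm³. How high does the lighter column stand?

1.54 km

ρ_ref D = ρ (D + h) → h = D (ρ_ref − ρ)/ρ.
h = 106 km × (2.8 − 2.76)/2.76 = 1.54 km.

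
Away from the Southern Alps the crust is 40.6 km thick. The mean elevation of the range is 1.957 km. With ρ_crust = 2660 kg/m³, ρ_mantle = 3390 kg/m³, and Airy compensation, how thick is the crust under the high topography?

Root depth r = h ρ_c / (ρ_m − ρ_c) = 1.957 km × 2660 / 730 = 7.131 km.
Total thickness = T + h + r = 40.6 km + 1.957 km + 7.131 km = 49.7 km.

49.7 km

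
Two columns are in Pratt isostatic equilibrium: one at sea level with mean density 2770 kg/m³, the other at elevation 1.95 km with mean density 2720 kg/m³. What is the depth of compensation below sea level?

106 km

ρ_ref D = ρ (D + h) → D (ρ_ref − ρ) = ρ h.
D = ρ h/(ρ_ref − ρ) = 2720 × 1.95 km/(2770 − 2720) = 106 km.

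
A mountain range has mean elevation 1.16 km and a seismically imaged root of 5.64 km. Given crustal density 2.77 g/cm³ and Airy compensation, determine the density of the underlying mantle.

Airy balance: ρ_c h = (ρ_m − ρ_c) r → ρ_m = ρ_c (1 + h/r).
ρ_m = 2.77 × (1 + 1.16 km/5.64 km) = 3.34 g/cm³.

3.34 g/cm³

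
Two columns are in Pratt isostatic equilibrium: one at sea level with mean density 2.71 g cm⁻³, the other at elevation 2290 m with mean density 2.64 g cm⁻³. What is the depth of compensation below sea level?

86400 m

ρ_ref D = ρ (D + h) → D (ρ_ref − ρ) = ρ h.
D = ρ h/(ρ_ref − ρ) = 2.64 × 2290 m/(2.71 − 2.64) = 86400 m.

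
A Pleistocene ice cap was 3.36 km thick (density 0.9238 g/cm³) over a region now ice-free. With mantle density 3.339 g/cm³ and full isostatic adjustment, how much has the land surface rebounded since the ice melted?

Removing the load lets mantle flow back in; uplift u satisfies ρ_ice t = ρ_m u.
u = t ρ_ice/ρ_m = 3.36 km × 0.9238/3.339 = 0.93 km.

0.93 km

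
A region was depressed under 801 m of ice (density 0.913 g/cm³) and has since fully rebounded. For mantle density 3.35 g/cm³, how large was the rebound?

Removing the load lets mantle flow back in; uplift u satisfies ρ_ice t = ρ_m u.
u = t ρ_ice/ρ_m = 801 m × 0.913/3.35 = 218 m.

218 m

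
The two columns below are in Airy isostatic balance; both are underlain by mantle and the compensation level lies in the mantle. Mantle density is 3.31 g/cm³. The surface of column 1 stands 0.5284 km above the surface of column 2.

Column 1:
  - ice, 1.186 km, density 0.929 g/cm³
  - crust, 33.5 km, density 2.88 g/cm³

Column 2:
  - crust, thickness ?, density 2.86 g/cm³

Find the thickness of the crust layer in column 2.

34.4 km

Take the compensation level at the base of the deeper column (depth z_c below the surface of column 1) and equate Σ ρ_i t_i down to z_c; mantle fills any gap and the z_c terms cancel.
Column 1: 1.186×0.929 + 33.5×2.88 + (z_c − 34.686)×3.31
Column 2: 0.5284×0 + x×2.86 + (z_c − 0.5284 − 0 − x)×3.31
The z_c×3.31 term appears on both sides and cancels. Collect the known terms of each column as K = Σ(ρt)_known − 3.31 × (depth of known layers): K_1 = 97.581794 − 3.31×34.686 = −17.228866; K_2 = 0 − 3.31×(0.5284 + 0) = −1.749004.
Balance: K_1 = K_2 − x×(3.31 − 2.86), so x = (K_2 − K_1)/(3.31 − 2.86) = 15.4799/0.45 = 34.4 km.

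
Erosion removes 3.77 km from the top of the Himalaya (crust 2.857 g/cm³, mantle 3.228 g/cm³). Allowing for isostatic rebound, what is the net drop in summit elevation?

Rebound u = e ρ_c/ρ_m = 3.77 km × 2.857/3.228 = 3.337 km.
Net surface drop = e − u = 3.77 km − 3.337 km = e (ρ_m − ρ_c)/ρ_m = 0.433 km.

0.433 km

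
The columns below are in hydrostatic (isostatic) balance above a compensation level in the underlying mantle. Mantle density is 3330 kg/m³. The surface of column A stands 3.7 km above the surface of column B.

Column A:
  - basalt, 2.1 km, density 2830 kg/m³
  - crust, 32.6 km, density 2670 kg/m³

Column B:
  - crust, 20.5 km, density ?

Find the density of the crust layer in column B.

2830 kg/m³

Take the compensation level at the base of the deeper column (depth z_c below the surface of column A) and equate Σ ρ_i t_i down to z_c; mantle fills any gap and the z_c terms cancel.
Column A: 2.1×2830 + 32.6×2670 + (z_c − 34.7)×3330
Column B: 3.7×0 + 20.5×ρ + (z_c − 3.7 − 20.5)×3330
The z_c×3330 term appears on both sides and cancels. Collect the known terms of each column as K = Σ(ρt)_known − 3330 × (depth of known layers): K_A = 92985 − 3330×34.7 = −22566; K_B = 0 − 3330×(3.7 + 20.5) = −80586.
Balance: K_A = K_B + 20.5×ρ, so ρ = (K_A − K_B)/20.5 = 58020/20.5 = 2830 kg/m³.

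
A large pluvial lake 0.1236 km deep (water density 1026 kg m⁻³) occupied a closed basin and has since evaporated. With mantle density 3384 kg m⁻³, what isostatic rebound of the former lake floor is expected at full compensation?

u = d ρ_w/ρ_m = 0.1236 km × 1026/3384 = 0.0375 km.

0.0375 km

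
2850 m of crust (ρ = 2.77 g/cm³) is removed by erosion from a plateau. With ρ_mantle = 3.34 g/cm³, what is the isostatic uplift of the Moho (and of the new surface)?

Unloading: uplift u = e ρ_c/ρ_m = 2850 m × 2.77/3.34 = 2360 m.

2360 m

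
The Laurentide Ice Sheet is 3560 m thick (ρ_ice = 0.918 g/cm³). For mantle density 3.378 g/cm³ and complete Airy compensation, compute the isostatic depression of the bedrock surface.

Isostatic balance requires: the ice load ρ_ice t is balanced by mantle displaced below, ρ_m s.
s = t ρ_ice / ρ_m = 3560 m × 0.918/3.378 = 967 m.

967 m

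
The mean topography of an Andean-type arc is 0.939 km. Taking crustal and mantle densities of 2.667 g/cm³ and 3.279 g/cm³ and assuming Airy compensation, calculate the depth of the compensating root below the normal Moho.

Isostatic balance requires: the weight of the topography is balanced by the buoyancy of the root, ρ_c h = (ρ_m − ρ_c) r.
r = h · ρ_c / (ρ_m − ρ_c) = 0.939 km × 2.667 / (3.279 − 2.667) = 4.09 km.

4.09 km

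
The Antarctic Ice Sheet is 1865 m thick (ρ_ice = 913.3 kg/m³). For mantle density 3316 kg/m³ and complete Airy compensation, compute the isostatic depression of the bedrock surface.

514 m

By Archimedes' principle applied to the lithosphere: the ice load ρ_ice t is balanced by mantle displaced below, ρ_m s.
s = t ρ_ice / ρ_m = 1865 m × 913.3/3316 = 514 m.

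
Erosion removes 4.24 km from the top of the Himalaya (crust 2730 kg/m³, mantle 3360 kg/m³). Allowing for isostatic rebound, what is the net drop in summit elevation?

0.795 km

Rebound u = e ρ_c/ρ_m = 4.24 km × 2730/3360 = 3.445 km.
Net surface drop = e − u = 4.24 km − 3.445 km = e (ρ_m − ρ_c)/ρ_m = 0.795 km.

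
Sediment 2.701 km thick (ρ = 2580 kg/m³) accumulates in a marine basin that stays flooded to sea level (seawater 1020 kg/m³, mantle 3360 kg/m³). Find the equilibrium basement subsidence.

Submarine loading: the sediment displaces seawater, and the subsidence is in turn flooded, so s (ρ_m − ρ_w) = t (ρ_sed − ρ_w).
s = 2.701 km × (2580 − 1020) / (3360 − 1020) = 1.8 km.

1.8 km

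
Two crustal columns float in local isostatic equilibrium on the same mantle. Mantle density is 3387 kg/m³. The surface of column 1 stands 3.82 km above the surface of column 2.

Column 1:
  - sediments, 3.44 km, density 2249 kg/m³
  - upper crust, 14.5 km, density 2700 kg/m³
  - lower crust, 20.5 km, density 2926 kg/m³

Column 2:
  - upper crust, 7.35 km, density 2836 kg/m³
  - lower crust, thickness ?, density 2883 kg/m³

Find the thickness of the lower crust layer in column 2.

Take the compensation level at the base of the deeper column (depth z_c below the surface of column 1) and equate Σ ρ_i t_i down to z_c; mantle fills any gap and the z_c terms cancel.
Column 1: 3.44×2249 + 14.5×2700 + 20.5×2926 + (z_c − 38.44)×3387
Column 2: 3.82×0 + 7.35×2836 + x×2883 + (z_c − 3.82 − 7.35 − x)×3387
The z_c×3387 term appears on both sides and cancels. Collect the known terms of each column as K = Σ(ρt)_known − 3387 × (depth of known layers): K_1 = 106869.56 − 3387×38.44 = −23326.72; K_2 = 20844.6 − 3387×(3.82 + 7.35) = −16988.19.
Balance: K_1 = K_2 − x×(3387 − 2883), so x = (K_2 − K_1)/(3387 − 2883) = 6338.53/504 = 12.6 km.

12.6 km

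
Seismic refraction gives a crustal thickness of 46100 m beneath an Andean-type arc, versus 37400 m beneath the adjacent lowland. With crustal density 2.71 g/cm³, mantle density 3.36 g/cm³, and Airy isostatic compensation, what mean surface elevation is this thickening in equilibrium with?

1680 m

Excess crust Δ = 46100 m − 37400 m = 8700 m, split between elevation h and root r with h + r = Δ.
Airy balance ρ_c h = (ρ_m − ρ_c) r gives r = h ρ_c/(ρ_m − ρ_c), so h (1 + ρ_c/(ρ_m − ρ_c)) = Δ, i.e. h = Δ (ρ_m − ρ_c)/ρ_m.
h = 8700 m × 0.65/3.36 = 1680 m.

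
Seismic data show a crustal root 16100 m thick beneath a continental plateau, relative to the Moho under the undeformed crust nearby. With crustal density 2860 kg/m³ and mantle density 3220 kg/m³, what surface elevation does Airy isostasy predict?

2030 m

Balancing pressure at the compensation depth: ρ_c h = (ρ_m − ρ_c) r.
h = r (ρ_m − ρ_c) / ρ_c = 16100 m × (3220 − 2860) / 2860 = 2030 m.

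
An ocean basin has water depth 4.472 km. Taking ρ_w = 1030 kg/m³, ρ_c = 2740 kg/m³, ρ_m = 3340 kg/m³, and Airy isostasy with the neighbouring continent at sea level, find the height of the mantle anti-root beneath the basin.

Equating mass per unit area of the two columns: replacing crust with seawater at the top is compensated by replacing crust with mantle at the base: d (ρ_c − ρ_w) = a (ρ_m − ρ_c).
a = d (ρ_c − ρ_w)/(ρ_m − ρ_c) = 4.472 km × 1710/600 = 12.7 km.

12.7 km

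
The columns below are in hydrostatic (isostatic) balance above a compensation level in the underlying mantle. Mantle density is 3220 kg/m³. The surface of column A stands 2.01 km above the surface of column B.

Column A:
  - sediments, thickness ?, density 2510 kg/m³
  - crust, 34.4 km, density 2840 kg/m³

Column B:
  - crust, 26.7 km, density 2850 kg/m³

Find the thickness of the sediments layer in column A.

4.62 km

Take the compensation level at the base of the deeper column (depth z_c below the surface of column A) and equate Σ ρ_i t_i down to z_c; mantle fills any gap and the z_c terms cancel.
Column A: x×2510 + 34.4×2840 + (z_c − 34.4 − x)×3220
Column B: 2.01×0 + 26.7×2850 + (z_c − 2.01 − 26.7)×3220
The z_c×3220 term appears on both sides and cancels. Collect the known terms of each column as K = Σ(ρt)_known − 3220 × (depth of known layers): K_A = 97696 − 3220×34.4 = −13072; K_B = 76095 − 3220×(2.01 + 26.7) = −16351.2.
Balance: K_A − x×(3220 − 2510) = K_B, so x = (K_A − K_B)/(3220 − 2510) = 3279.2/710 = 4.62 km.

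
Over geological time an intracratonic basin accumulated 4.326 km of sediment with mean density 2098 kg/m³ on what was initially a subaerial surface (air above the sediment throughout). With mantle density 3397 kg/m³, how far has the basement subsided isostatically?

2.67 km

Subaerial load: s = t ρ_sed / ρ_m = 4.326 km × 2098/3397 = 2.67 km.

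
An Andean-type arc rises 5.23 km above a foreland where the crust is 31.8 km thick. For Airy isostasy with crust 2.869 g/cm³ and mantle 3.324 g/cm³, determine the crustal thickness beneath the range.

Root depth r = h ρ_c / (ρ_m − ρ_c) = 5.23 km × 2.869 / 0.455 = 32.98 km.
Total thickness = T + h + r = 31.8 km + 5.23 km + 32.98 km = 70 km.

70 km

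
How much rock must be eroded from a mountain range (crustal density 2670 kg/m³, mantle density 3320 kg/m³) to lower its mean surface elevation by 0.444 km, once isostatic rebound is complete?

Net drop Δ = e − u = e − e ρ_c/ρ_m = e (ρ_m − ρ_c)/ρ_m.
e = Δ ρ_m/(ρ_m − ρ_c) = 0.444 km × 3320/650 = 2.27 km.

2.27 km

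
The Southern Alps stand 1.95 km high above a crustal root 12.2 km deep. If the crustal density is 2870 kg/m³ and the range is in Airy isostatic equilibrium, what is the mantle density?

3330 kg/m³

Airy balance: ρ_c h = (ρ_m − ρ_c) r → ρ_m = ρ_c (1 + h/r).
ρ_m = 2870 × (1 + 1.95 km/12.2 km) = 3330 kg/m³.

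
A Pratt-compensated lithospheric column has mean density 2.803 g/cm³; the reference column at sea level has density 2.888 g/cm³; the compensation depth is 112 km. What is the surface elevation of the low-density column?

3.4 km

ρ_ref D = ρ (D + h) → h = D (ρ_ref − ρ)/ρ.
h = 112 km × (2.888 − 2.803)/2.803 = 3.4 km.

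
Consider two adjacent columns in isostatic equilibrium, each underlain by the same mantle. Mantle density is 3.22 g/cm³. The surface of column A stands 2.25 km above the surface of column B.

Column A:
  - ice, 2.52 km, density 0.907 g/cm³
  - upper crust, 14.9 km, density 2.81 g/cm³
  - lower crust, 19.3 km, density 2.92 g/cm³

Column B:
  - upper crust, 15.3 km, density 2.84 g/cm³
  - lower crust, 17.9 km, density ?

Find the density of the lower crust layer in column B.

2.96 g/cm³

Take the compensation level at the base of the deeper column (depth z_c below the surface of column A) and equate Σ ρ_i t_i down to z_c; mantle fills any gap and the z_c terms cancel.
Column A: 2.52×0.907 + 14.9×2.81 + 19.3×2.92 + (z_c − 36.72)×3.22
Column B: 2.25×0 + 15.3×2.84 + 17.9×ρ + (z_c − 2.25 − 33.2)×3.22
The z_c×3.22 term appears on both sides and cancels. Collect the known terms of each column as K = Σ(ρt)_known − 3.22 × (depth of known layers): K_A = 100.51064 − 3.22×36.72 = −17.72776; K_B = 43.452 − 3.22×(2.25 + 33.2) = −70.697.
Balance: K_A = K_B + 17.9×ρ, so ρ = (K_A − K_B)/17.9 = 52.9692/17.9 = 2.96 g/cm³.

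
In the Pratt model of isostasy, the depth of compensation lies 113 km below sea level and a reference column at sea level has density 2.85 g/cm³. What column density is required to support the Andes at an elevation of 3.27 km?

Pratt balance: ρ_ref D = ρ (D + h).
ρ = ρ_ref D/(D + h) = 2.85 × 113 km/(113 km + 3.27 km) = 2.77 g/cm³.

2.77 g/cm³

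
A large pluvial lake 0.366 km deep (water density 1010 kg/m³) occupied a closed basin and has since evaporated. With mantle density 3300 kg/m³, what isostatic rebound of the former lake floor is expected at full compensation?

u = d ρ_w/ρ_m = 0.366 km × 1010/3300 = 0.112 km.

0.112 km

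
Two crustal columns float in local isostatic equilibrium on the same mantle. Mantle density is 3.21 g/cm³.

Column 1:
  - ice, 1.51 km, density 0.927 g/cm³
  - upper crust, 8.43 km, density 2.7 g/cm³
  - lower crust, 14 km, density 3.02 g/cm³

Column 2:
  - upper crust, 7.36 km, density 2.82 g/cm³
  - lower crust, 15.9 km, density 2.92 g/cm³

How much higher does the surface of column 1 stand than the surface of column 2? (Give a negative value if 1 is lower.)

For any compensation level in the mantle, the mantle terms cancel and isostasy reduces to e = (Σt_1 − Σt_2) − (Σ(ρt)_1 − Σ(ρt)_2) / ρ_m.
Σt_1 = 23.94 km; Σt_2 = 23.26 km; Σ(ρt)_1 = 66.44077; Σ(ρt)_2 = 67.1832 (in km·g/cm³).
e = (23.94 − 23.26) − (66.44077 − 67.1832) / 3.21 = 0.911 km.

0.911 km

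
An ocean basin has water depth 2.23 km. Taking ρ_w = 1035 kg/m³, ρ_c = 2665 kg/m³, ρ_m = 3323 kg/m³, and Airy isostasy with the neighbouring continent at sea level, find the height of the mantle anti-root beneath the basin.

Balancing pressure at the compensation depth: replacing crust with seawater at the top is compensated by replacing crust with mantle at the base: d (ρ_c − ρ_w) = a (ρ_m − ρ_c).
a = d (ρ_c − ρ_w)/(ρ_m − ρ_c) = 2.23 km × 1630/658 = 5.52 km.

5.52 km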